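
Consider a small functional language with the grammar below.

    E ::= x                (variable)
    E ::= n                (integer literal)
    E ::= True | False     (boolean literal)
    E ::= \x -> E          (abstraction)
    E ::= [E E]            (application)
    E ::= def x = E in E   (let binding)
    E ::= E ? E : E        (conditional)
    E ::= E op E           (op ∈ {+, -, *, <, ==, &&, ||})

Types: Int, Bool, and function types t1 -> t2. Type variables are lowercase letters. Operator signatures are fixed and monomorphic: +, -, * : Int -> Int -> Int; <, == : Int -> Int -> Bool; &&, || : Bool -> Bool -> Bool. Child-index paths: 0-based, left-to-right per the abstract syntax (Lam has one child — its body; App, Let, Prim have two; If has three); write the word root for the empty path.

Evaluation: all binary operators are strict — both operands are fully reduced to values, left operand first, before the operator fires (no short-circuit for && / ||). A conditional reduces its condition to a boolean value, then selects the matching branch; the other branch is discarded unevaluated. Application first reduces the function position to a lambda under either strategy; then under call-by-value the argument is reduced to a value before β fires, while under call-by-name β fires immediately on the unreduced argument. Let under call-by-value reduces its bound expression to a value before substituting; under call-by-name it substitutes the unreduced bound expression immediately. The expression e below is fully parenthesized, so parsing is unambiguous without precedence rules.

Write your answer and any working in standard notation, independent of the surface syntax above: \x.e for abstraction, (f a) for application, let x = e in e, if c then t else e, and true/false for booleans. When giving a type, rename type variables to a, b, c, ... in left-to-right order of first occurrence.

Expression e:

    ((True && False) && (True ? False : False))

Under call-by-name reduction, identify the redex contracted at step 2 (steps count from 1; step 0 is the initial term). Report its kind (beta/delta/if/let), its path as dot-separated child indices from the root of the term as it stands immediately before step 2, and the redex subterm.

Derivation:
step 0: ((true && false) && (if true then false else false))
step 1: [delta@0] (false && (if true then false else false))
step 2: [if@1] (false && false)

Answer: if at 1 : (if true then false else false)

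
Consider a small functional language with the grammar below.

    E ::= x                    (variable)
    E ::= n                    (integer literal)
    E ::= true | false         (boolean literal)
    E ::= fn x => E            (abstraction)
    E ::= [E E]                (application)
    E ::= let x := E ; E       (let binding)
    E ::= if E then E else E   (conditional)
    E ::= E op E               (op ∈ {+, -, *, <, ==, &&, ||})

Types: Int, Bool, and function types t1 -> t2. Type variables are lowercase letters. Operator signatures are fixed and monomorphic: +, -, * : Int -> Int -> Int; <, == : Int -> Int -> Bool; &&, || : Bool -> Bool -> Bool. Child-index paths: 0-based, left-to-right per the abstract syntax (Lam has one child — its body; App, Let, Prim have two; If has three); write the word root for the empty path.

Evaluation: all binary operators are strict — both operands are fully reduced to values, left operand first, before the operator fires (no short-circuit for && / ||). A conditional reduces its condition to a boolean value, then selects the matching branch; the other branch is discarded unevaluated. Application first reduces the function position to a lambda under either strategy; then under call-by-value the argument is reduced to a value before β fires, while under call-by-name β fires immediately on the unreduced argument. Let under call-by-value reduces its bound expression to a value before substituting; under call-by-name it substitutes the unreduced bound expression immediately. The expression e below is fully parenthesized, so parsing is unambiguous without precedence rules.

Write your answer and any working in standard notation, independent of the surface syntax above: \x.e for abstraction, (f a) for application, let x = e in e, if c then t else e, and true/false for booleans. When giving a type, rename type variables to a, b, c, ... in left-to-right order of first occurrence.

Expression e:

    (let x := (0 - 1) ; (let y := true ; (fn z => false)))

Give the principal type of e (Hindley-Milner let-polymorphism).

Answer: a -> Bool

Trace:
  unify Int ~ Int
  unify Int ~ Int
let x : Int
let y : Bool
\z._ : a -> Bool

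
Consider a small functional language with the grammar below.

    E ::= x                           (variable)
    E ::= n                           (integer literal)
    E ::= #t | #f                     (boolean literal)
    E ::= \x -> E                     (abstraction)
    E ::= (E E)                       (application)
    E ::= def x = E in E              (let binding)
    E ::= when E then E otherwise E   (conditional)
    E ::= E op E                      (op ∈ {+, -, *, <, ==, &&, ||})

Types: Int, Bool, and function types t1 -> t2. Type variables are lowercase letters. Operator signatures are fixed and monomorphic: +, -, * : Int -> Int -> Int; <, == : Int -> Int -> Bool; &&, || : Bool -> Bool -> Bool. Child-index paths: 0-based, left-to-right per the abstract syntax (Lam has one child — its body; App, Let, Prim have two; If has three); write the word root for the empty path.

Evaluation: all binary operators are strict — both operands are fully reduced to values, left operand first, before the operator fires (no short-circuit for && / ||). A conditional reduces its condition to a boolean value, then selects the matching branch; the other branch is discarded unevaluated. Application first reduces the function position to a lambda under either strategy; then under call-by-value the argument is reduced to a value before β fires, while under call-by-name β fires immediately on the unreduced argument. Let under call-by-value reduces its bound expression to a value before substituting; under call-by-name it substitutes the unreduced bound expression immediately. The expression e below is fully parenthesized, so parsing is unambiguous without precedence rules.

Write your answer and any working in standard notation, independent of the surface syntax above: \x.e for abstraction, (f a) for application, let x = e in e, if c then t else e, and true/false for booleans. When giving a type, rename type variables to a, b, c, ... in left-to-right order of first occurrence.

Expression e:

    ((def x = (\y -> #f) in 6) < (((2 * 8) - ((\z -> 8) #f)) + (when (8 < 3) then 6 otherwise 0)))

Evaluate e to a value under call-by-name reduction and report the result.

Answer: true

Trace:
step 0: ((let x = (\y.false) in 6) < (((2 * 8) - ((\z.8) false)) + (if (8 < 3) then 6 else 0)))
step 1: [let@0] (6 < (((2 * 8) - ((\z.8) false)) + (if (8 < 3) then 6 else 0)))
step 2: [delta@1.0.0] (6 < ((16 - ((\z.8) false)) + (if (8 < 3) then 6 else 0)))
step 3: [beta@1.0.1] (6 < ((16 - 8) + (if (8 < 3) then 6 else 0)))
step 4: [delta@1.0] (6 < (8 + (if (8 < 3) then 6 else 0)))
step 5: [delta@1.1.0] (6 < (8 + (if false then 6 else 0)))
step 6: [if@1.1] (6 < (8 + 0))
step 7: [delta@1] (6 < 8)
step 8: [delta@root] true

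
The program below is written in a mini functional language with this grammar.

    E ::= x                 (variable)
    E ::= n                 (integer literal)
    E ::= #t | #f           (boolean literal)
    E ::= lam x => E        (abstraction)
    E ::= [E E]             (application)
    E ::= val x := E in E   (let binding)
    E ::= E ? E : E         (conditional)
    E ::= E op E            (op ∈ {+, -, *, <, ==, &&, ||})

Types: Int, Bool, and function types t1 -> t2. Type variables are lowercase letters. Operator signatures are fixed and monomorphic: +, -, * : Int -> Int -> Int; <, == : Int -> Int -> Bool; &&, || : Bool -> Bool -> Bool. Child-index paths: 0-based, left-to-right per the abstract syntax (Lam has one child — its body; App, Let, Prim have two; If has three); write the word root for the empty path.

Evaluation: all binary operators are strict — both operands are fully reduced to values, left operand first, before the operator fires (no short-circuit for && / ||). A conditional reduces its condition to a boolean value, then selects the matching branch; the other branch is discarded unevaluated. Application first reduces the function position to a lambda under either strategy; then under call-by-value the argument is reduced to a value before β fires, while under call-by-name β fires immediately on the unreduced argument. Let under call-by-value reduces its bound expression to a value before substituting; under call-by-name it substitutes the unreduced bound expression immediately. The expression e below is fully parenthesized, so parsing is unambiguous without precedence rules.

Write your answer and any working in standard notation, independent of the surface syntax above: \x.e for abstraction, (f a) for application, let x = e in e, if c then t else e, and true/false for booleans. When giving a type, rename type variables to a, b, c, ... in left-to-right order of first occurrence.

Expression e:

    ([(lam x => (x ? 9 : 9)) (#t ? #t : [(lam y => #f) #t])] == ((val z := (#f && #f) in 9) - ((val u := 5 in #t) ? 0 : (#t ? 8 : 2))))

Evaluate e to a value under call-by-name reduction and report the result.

Answer: true

Working:
step 0: (((\x.(if x then 9 else 9)) (if true then true else ((\y.false) true))) == ((let z = (false && false) in 9) - (if (let u = 5 in true) then 0 else (if true then 8 else 2))))
step 1: [beta@0] ((if (if true then true else ((\y.false) true)) then 9 else 9) == ((let z = (false && false) in 9) - (if (let u = 5 in true) then 0 else (if true then 8 else 2))))
step 2: [if@0.0] ((if true then 9 else 9) == ((let z = (false && false) in 9) - (if (let u = 5 in true) then 0 else (if true then 8 else 2))))
step 3: [if@0] (9 == ((let z = (false && false) in 9) - (if (let u = 5 in true) then 0 else (if true then 8 else 2))))
step 4: [let@1.0] (9 == (9 - (if (let u = 5 in true) then 0 else (if true then 8 else 2))))
step 5: [let@1.1.0] (9 == (9 - (if true then 0 else (if true then 8 else 2))))
step 6: [if@1.1] (9 == (9 - 0))
step 7: [delta@1] (9 == 9)
step 8: [delta@root] true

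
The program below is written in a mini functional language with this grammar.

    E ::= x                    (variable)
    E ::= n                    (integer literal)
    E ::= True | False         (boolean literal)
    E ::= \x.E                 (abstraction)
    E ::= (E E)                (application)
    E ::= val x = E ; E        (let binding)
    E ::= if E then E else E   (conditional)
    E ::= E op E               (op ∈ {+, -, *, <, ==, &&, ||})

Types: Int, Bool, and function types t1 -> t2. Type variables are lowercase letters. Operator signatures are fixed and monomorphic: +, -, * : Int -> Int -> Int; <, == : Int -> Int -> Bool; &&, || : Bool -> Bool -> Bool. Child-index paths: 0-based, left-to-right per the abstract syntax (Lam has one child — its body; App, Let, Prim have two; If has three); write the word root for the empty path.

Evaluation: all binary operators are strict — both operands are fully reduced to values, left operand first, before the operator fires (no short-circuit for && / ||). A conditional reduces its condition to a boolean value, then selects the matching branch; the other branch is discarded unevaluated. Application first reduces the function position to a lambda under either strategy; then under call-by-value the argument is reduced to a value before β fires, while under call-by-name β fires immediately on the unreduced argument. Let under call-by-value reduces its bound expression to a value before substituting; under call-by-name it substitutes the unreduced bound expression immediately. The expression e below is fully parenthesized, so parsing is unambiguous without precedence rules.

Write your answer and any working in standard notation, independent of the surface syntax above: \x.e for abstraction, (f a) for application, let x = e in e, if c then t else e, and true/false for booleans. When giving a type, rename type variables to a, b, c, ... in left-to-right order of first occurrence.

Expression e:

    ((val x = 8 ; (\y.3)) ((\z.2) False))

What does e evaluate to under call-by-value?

Derivation:
step 0: ((let x = 8 in (\y.3)) ((\z.2) false))
step 1: [let@0] ((\y.3) ((\z.2) false))
step 2: [beta@1] ((\y.3) 2)
step 3: [beta@root] 3

Answer: 3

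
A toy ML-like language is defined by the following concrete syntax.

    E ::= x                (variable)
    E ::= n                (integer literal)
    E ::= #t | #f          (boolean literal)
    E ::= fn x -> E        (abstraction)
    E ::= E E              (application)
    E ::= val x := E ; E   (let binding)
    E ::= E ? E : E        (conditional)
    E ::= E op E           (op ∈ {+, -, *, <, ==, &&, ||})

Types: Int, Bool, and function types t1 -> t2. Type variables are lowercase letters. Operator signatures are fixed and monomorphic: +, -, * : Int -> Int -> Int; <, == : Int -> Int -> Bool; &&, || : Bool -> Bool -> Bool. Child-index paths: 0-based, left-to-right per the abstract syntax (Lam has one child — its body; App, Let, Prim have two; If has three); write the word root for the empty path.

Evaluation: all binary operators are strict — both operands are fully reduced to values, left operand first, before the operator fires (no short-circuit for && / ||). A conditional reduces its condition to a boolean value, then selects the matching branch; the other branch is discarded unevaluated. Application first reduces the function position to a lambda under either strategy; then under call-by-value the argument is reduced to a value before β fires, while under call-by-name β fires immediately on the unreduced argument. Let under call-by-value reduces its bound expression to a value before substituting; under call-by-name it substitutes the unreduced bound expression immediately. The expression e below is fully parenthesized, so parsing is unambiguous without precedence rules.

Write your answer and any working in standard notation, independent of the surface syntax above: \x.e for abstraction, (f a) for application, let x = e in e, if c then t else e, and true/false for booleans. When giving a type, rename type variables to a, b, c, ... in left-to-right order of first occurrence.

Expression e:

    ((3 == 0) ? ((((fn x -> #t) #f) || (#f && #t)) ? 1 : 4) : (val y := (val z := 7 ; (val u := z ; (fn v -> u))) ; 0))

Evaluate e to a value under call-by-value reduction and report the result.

Answer: 0

Working:
step 0: (if (3 == 0) then (if (((\x.true) false) || (false && true)) then 1 else 4) else (let y = (let z = 7 in (let u = z in (\v.u))) in 0))
step 1: [delta@0] (if false then (if (((\x.true) false) || (false && true)) then 1 else 4) else (let y = (let z = 7 in (let u = z in (\v.u))) in 0))
step 2: [if@root] (let y = (let z = 7 in (let u = z in (\v.u))) in 0)
step 3: [let@0] (let y = (let u = 7 in (\v.u)) in 0)
step 4: [let@0] (let y = (\v.7) in 0)
step 5: [let@root] 0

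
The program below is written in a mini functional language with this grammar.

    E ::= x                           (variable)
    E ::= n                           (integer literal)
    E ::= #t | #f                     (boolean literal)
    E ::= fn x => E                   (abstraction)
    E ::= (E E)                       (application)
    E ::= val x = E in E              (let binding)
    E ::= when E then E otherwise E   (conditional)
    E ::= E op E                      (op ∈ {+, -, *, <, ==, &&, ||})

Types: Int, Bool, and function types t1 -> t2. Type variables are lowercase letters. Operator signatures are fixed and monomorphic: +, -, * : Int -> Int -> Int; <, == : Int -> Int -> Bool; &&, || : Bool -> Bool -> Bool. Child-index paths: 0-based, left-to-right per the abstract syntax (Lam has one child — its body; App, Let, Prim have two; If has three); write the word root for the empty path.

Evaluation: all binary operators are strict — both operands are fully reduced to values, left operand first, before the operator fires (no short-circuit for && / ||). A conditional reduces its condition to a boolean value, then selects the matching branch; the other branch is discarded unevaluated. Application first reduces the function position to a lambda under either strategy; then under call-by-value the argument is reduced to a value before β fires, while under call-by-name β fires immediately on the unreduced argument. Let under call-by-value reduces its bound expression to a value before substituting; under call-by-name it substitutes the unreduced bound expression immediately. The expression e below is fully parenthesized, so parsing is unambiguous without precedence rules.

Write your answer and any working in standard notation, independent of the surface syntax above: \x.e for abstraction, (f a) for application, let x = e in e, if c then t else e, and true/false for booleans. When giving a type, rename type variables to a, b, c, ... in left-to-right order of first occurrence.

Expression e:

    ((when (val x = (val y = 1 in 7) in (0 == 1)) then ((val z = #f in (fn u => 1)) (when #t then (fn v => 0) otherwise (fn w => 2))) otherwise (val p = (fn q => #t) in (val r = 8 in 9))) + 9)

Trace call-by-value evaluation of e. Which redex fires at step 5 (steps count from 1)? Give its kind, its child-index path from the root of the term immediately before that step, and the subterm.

Answer: let at 0 : (let p = (\q.true) in (let r = 8 in 9))

Working:
step 0: ((if (let x = (let y = 1 in 7) in (0 == 1)) then ((let z = false in (\u.1)) (if true then (\v.0) else (\w.2))) else (let p = (\q.true) in (let r = 8 in 9))) + 9)
step 1: [let@0.0.0] ((if (let x = 7 in (0 == 1)) then ((let z = false in (\u.1)) (if true then (\v.0) else (\w.2))) else (let p = (\q.true) in (let r = 8 in 9))) + 9)
step 2: [let@0.0] ((if (0 == 1) then ((let z = false in (\u.1)) (if true then (\v.0) else (\w.2))) else (let p = (\q.true) in (let r = 8 in 9))) + 9)
step 3: [delta@0.0] ((if false then ((let z = false in (\u.1)) (if true then (\v.0) else (\w.2))) else (let p = (\q.true) in (let r = 8 in 9))) + 9)
step 4: [if@0] ((let p = (\q.true) in (let r = 8 in 9)) + 9)
step 5: [let@0] ((let r = 8 in 9) + 9)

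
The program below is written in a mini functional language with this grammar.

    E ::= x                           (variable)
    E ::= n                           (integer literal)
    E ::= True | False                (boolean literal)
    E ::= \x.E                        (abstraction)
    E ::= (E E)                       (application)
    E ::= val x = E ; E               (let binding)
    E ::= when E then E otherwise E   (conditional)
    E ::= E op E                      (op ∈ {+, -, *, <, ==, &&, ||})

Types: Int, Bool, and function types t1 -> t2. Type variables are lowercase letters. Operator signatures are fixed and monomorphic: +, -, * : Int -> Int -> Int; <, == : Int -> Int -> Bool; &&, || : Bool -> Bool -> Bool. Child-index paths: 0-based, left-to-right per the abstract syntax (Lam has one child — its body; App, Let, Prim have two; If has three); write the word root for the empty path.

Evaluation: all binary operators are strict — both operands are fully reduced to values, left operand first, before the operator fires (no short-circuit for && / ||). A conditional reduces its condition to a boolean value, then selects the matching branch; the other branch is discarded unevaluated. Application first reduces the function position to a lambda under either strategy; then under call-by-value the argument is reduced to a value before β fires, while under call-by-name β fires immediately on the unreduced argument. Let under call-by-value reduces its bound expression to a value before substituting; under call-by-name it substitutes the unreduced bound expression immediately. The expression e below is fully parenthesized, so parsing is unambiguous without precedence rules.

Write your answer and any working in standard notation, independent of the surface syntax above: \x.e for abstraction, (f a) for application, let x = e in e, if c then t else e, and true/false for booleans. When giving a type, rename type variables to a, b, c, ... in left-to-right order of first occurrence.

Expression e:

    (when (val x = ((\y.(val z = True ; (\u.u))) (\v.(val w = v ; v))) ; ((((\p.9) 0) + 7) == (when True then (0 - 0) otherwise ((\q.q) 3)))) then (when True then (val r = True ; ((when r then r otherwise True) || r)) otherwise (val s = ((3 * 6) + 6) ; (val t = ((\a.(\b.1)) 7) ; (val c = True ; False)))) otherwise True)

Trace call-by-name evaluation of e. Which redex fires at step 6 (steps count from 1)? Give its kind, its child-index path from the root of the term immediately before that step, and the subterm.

Answer: delta at 0 : (16 == 0)

Trace:
step 0: (if (let x = ((\y.(let z = true in (\u.u))) (\v.(let w = v in v))) in ((((\p.9) 0) + 7) == (if true then (0 - 0) else ((\q.q) 3)))) then (if true then (let r = true in ((if r then r else true) || r)) else (let s = ((3 * 6) + 6) in (let t = ((\a.(\b.1)) 7) in (let c = true in false)))) else true)
step 1: [let@0] (if ((((\p.9) 0) + 7) == (if true then (0 - 0) else ((\q.q) 3))) then (if true then (let r = true in ((if r then r else true) || r)) else (let s = ((3 * 6) + 6) in (let t = ((\a.(\b.1)) 7) in (let c = true in false)))) else true)
step 2: [beta@0.0.0] (if ((9 + 7) == (if true then (0 - 0) else ((\q.q) 3))) then (if true then (let r = true in ((if r then r else true) || r)) else (let s = ((3 * 6) + 6) in (let t = ((\a.(\b.1)) 7) in (let c = true in false)))) else true)
step 3: [delta@0.0] (if (16 == (if true then (0 - 0) else ((\q.q) 3))) then (if true then (let r = true in ((if r then r else true) || r)) else (let s = ((3 * 6) + 6) in (let t = ((\a.(\b.1)) 7) in (let c = true in false)))) else true)
step 4: [if@0.1] (if (16 == (0 - 0)) then (if true then (let r = true in ((if r then r else true) || r)) else (let s = ((3 * 6) + 6) in (let t = ((\a.(\b.1)) 7) in (let c = true in false)))) else true)
step 5: [delta@0.1] (if (16 == 0) then (if true then (let r = true in ((if r then r else true) || r)) else (let s = ((3 * 6) + 6) in (let t = ((\a.(\b.1)) 7) in (let c = true in false)))) else true)
step 6: [delta@0] (if false then (if true then (let r = true in ((if r then r else true) || r)) else (let s = ((3 * 6) + 6) in (let t = ((\a.(\b.1)) 7) in (let c = true in false)))) else true)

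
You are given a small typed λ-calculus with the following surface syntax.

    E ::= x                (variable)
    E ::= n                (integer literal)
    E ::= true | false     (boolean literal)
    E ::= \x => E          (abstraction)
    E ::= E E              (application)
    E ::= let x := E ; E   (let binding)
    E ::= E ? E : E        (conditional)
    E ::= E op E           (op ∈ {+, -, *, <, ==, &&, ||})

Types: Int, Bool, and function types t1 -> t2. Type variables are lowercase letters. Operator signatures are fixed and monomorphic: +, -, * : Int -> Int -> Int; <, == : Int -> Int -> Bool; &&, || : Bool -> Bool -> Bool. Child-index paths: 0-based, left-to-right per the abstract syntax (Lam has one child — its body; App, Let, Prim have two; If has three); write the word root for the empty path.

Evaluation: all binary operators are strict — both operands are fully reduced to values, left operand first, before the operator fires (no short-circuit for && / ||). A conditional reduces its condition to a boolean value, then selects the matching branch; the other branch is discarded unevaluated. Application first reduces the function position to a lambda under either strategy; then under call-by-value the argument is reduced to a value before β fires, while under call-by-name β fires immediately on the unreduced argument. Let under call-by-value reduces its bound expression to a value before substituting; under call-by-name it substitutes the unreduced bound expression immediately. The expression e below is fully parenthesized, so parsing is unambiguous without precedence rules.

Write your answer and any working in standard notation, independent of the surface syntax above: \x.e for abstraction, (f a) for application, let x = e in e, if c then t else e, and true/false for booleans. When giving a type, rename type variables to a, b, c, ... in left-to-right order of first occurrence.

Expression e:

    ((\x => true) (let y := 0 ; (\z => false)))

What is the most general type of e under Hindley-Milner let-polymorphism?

Working:
\x._ : a -> Bool
let y : Int
\z._ : b -> Bool
  unify a -> Bool ~ (b -> Bool) -> c
  unify a ~ b -> Bool
  unify Bool ~ c
_ _ : Bool

Answer: Bool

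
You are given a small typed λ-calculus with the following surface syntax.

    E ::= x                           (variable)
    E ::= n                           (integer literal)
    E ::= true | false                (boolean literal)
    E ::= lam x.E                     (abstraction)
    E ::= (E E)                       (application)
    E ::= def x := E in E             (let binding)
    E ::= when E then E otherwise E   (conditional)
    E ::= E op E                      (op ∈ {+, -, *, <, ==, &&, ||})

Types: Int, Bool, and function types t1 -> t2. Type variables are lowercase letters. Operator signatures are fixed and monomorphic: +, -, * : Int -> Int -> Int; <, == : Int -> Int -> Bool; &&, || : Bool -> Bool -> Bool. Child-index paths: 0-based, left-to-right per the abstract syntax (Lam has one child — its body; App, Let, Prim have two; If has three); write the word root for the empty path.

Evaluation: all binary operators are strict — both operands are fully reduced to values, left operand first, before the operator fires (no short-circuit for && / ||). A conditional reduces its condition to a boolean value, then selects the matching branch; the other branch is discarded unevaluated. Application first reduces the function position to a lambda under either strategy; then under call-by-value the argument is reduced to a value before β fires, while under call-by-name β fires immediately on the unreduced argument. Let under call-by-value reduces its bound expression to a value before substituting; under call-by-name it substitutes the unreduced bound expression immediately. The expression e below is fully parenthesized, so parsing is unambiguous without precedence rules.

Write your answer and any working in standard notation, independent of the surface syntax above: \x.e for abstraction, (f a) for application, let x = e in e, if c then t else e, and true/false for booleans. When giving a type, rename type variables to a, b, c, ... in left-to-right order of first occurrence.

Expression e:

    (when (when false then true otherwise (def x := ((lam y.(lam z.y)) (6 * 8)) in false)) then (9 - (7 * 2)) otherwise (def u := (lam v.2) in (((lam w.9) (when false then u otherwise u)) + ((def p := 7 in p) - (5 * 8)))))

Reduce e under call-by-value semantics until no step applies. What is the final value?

Answer: -24

Trace:
step 0: (if (if false then true else (let x = ((\y.(\z.y)) (6 * 8)) in false)) then (9 - (7 * 2)) else (let u = (\v.2) in (((\w.9) (if false then u else u)) + ((let p = 7 in p) - (5 * 8)))))
step 1: [if@0] (if (let x = ((\y.(\z.y)) (6 * 8)) in false) then (9 - (7 * 2)) else (let u = (\v.2) in (((\w.9) (if false then u else u)) + ((let p = 7 in p) - (5 * 8)))))
step 2: [delta@0.0.1] (if (let x = ((\y.(\z.y)) 48) in false) then (9 - (7 * 2)) else (let u = (\v.2) in (((\w.9) (if false then u else u)) + ((let p = 7 in p) - (5 * 8)))))
step 3: [beta@0.0] (if (let x = (\z.48) in false) then (9 - (7 * 2)) else (let u = (\v.2) in (((\w.9) (if false then u else u)) + ((let p = 7 in p) - (5 * 8)))))
step 4: [let@0] (if false then (9 - (7 * 2)) else (let u = (\v.2) in (((\w.9) (if false then u else u)) + ((let p = 7 in p) - (5 * 8)))))
step 5: [if@root] (let u = (\v.2) in (((\w.9) (if false then u else u)) + ((let p = 7 in p) - (5 * 8))))
step 6: [let@root] (((\w.9) (if false then (\v.2) else (\v.2))) + ((let p = 7 in p) - (5 * 8)))
step 7: [if@0.1] (((\w.9) (\v.2)) + ((let p = 7 in p) - (5 * 8)))
step 8: [beta@0] (9 + ((let p = 7 in p) - (5 * 8)))
step 9: [let@1.0] (9 + (7 - (5 * 8)))
step 10: [delta@1.1] (9 + (7 - 40))
step 11: [delta@1] (9 + -33)
step 12: [delta@root] -24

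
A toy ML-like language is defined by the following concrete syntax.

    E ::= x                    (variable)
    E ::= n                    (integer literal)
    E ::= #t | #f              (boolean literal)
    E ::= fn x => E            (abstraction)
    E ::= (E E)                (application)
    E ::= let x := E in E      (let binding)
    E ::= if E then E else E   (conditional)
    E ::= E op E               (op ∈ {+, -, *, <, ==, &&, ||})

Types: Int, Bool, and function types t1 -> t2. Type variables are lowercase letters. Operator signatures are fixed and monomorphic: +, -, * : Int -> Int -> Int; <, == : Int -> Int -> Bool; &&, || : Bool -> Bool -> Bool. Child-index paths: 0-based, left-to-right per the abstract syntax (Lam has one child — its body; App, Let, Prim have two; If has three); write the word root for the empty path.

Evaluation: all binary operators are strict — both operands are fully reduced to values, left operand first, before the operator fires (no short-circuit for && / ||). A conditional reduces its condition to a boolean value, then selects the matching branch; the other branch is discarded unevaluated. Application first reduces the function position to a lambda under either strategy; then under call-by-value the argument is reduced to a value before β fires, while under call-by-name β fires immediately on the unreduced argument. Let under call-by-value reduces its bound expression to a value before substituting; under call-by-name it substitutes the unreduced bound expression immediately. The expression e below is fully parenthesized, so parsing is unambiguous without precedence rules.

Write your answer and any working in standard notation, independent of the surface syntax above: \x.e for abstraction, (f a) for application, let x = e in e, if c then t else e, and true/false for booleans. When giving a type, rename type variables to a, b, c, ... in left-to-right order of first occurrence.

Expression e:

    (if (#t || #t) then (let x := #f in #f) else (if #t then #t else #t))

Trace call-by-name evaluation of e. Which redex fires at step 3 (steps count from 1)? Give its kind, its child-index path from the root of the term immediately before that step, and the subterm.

Trace:
step 0: (if (true || true) then (let x = false in false) else (if true then true else true))
step 1: [delta@0] (if true then (let x = false in false) else (if true then true else true))
step 2: [if@root] (let x = false in false)
step 3: [let@root] false

Answer: let at root : (let x = false in false)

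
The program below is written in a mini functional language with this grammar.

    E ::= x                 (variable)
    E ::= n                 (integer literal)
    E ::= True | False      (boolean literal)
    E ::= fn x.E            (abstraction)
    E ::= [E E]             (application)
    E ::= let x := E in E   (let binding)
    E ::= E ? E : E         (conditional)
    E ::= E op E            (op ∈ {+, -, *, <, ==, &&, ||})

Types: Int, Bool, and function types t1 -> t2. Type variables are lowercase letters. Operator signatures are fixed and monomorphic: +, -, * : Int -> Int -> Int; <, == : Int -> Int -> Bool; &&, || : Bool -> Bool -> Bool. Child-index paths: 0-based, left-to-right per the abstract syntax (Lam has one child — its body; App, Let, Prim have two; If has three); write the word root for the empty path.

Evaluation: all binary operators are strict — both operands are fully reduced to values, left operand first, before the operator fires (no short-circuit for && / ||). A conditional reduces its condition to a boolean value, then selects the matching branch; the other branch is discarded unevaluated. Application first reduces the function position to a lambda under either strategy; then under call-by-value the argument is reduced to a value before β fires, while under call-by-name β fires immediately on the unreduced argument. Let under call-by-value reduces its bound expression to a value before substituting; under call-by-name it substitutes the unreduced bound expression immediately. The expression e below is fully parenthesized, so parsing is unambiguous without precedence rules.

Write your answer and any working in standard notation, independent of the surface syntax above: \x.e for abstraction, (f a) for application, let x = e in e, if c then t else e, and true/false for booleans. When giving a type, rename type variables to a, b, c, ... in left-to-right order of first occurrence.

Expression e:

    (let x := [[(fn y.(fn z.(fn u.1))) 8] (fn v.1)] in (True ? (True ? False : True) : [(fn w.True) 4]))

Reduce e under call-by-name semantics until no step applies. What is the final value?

Answer: false

Trace:
step 0: (let x = (((\y.(\z.(\u.1))) 8) (\v.1)) in (if true then (if true then false else true) else ((\w.true) 4)))
step 1: [let@root] (if true then (if true then false else true) else ((\w.true) 4))
step 2: [if@root] (if true then false else true)
step 3: [if@root] false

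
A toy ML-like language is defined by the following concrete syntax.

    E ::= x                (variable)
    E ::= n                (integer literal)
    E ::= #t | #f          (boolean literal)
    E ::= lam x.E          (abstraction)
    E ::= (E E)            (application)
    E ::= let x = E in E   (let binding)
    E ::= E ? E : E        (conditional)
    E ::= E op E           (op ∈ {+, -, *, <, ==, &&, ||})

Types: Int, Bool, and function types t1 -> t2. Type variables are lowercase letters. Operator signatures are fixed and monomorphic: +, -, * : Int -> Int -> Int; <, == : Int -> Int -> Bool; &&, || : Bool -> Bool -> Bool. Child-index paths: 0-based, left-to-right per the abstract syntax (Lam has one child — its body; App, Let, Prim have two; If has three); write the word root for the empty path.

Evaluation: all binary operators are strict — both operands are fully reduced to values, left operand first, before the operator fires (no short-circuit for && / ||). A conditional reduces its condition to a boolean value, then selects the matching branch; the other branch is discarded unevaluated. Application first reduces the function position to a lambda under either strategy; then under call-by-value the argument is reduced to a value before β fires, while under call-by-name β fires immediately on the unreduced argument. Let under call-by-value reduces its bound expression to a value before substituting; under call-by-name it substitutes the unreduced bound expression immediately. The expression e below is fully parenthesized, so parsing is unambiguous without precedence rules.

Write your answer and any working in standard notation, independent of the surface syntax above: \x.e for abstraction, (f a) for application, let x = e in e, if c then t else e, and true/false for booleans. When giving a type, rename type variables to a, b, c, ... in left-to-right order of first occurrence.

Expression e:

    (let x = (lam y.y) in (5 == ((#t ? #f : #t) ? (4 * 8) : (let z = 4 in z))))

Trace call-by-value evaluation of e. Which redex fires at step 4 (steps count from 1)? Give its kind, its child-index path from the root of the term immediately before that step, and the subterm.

Answer: let at 1 : (let z = 4 in z)

Derivation:
step 0: (let x = (\y.y) in (5 == (if (if true then false else true) then (4 * 8) else (let z = 4 in z))))
step 1: [let@root] (5 == (if (if true then false else true) then (4 * 8) else (let z = 4 in z)))
step 2: [if@1.0] (5 == (if false then (4 * 8) else (let z = 4 in z)))
step 3: [if@1] (5 == (let z = 4 in z))
step 4: [let@1] (5 == 4)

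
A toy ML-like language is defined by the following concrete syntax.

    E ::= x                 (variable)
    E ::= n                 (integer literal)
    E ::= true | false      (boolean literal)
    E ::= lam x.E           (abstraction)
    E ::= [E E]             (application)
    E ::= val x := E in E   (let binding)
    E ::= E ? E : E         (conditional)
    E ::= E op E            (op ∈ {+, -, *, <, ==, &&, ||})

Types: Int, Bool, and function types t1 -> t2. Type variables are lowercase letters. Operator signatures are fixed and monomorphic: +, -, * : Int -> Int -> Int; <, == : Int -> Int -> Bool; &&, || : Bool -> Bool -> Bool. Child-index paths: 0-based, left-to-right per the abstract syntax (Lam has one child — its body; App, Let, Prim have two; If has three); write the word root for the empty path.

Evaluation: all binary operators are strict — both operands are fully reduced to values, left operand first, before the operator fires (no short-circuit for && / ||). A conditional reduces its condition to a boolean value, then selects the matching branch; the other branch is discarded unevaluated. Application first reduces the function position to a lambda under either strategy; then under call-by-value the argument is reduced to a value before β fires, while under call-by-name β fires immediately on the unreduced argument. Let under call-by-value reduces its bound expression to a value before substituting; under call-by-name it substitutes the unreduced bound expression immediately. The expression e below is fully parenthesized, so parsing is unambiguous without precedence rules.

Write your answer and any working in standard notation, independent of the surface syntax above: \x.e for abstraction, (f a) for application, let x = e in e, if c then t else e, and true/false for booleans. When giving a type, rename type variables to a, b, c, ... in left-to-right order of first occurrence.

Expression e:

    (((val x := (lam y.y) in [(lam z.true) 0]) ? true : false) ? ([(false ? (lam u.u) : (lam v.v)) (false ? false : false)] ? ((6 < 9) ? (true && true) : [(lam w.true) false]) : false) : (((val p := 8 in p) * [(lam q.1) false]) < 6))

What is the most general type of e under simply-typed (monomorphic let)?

Answer: Bool

Working:
y : a
\y._ : a -> a
let x : a -> a
\z._ : b -> Bool
  unify b -> Bool ~ Int -> c
  unify b ~ Int
  unify Bool ~ c
_ _ : Bool
  unify Bool ~ Bool
  unify Bool ~ Bool
  unify Bool ~ Bool
  unify Bool ~ Bool
u : d
\u._ : d -> d
v : e
\v._ : e -> e
  unify d -> d ~ e -> e
  unify d ~ e
  unify e ~ e
  unify Bool ~ Bool
  unify Bool ~ Bool
  unify e -> e ~ Bool -> f
  unify e ~ Bool
  unify Bool ~ f
_ _ : Bool
  unify Bool ~ Bool
  unify Int ~ Int
  unify Int ~ Int
  unify Bool ~ Bool
  unify Bool ~ Bool
  unify Bool ~ Bool
\w._ : g -> Bool
  unify g -> Bool ~ Bool -> h
  unify g ~ Bool
  unify Bool ~ h
_ _ : Bool
  unify Bool ~ Bool
  unify Bool ~ Bool
let p : Int
p : Int
  unify Int ~ Int
\q._ : i -> Int
  unify i -> Int ~ Bool -> j
  unify i ~ Bool
  unify Int ~ j
_ _ : Int
  unify Int ~ Int
  unify Int ~ Int
  unify Int ~ Int
  unify Bool ~ Bool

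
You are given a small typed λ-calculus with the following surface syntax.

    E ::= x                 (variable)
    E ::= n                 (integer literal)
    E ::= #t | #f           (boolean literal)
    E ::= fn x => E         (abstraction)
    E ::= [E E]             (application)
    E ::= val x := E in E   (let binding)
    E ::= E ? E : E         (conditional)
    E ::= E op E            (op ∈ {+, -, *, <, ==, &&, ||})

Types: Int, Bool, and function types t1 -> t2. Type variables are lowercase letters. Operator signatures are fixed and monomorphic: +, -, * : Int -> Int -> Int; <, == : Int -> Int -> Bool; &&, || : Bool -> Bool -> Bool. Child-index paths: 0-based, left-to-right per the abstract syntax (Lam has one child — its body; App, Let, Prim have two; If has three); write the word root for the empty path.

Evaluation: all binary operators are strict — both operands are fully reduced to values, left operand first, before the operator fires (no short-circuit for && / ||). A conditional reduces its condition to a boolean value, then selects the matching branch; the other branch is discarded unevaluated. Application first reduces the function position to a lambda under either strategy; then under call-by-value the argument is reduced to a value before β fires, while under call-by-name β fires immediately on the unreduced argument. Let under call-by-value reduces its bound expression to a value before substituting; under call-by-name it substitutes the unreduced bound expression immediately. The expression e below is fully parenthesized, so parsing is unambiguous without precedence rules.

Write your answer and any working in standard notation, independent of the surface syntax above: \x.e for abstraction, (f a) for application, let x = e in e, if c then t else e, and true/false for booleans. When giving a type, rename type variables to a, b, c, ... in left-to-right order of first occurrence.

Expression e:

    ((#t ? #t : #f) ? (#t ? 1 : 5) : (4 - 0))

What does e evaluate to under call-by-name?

Trace:
step 0: (if (if true then true else false) then (if true then 1 else 5) else (4 - 0))
step 1: [if@0] (if true then (if true then 1 else 5) else (4 - 0))
step 2: [if@root] (if true then 1 else 5)
step 3: [if@root] 1

Answer: 1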